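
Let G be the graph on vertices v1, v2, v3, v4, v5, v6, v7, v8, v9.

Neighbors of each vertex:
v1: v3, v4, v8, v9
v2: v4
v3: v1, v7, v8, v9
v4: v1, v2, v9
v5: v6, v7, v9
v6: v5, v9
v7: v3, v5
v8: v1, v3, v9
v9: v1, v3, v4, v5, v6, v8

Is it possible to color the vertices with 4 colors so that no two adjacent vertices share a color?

The chromatic number is 4. v1, v3, v8, v9 are mutually adjacent (a clique of size 4), so at least 4 colors are needed.
4 colors suffice: color 1 → {v2, v7, v9}; color 2 → {v1, v5}; color 3 → {v3, v4, v6}; color 4 → {v8}.
That is already a proper 4-coloring.

Yes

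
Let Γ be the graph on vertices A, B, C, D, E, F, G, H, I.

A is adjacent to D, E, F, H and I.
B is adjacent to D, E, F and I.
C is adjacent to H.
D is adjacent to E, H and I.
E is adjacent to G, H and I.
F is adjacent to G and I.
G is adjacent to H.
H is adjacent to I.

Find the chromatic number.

5

A, D, E, H, I form a clique, so at least 5 colors are needed.
5 colors suffice: color 1 → {C, E, F}; color 2 → {G, I}; color 3 → {B, H}; color 4 → {D}; color 5 → {A}. Every edge joins two different colors.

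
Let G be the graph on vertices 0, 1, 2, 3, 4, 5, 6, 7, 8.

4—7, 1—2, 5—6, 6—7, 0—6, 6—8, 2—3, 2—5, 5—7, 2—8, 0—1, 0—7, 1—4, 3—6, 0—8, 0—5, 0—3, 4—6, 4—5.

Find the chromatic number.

0, 5, 6, 7 form a clique, so at least 4 colors are needed.
4 colors suffice: 0=a, 1=b, 2=a, 3=c, 4=a, 5=c, 6=b, 7=d, 8=c. Each edge has distinct colors on its endpoints.

4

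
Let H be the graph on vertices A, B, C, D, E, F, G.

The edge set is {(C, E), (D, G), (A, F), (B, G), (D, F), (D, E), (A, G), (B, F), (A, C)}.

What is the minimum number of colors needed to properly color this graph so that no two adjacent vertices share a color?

The cycle A-F-D-E-C-A has odd length 5, so it cannot be 2-colored; at least 3 colors are needed.
A valid assignment using 3 colors: A=1, B=1, C=2, D=1, E=3, F=2, G=2. No two adjacent vertices share a color.

3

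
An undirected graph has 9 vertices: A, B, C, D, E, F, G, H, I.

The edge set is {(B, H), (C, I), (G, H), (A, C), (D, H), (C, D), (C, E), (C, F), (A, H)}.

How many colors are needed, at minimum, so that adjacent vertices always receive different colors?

C and E are adjacent, so at least 2 colors are needed.
2 colors suffice: color 1 → {C, H}; color 2 → {A, B, D, E, F, G, I}. Each edge has distinct colors on its endpoints.

2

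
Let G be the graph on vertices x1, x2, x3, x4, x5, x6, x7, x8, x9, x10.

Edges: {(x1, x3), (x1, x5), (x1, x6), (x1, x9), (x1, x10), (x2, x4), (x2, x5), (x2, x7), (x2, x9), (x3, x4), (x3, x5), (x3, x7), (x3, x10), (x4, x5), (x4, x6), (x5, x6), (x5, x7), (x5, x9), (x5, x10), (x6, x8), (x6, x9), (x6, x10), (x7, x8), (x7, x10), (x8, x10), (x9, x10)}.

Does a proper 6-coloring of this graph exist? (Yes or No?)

Yes

The chromatic number is 5. x1, x5, x6, x9, x10 are pairwise adjacent (a clique of size 5), so at least 5 colors are needed.
5 colors suffice: color 1 → {x5, x8}; color 2 → {x4, x10}; color 3 → {x2, x3, x6}; color 4 → {x1, x7}; color 5 → {x9}.
Since 6 ≥ 5, a proper 6-coloring certainly exists.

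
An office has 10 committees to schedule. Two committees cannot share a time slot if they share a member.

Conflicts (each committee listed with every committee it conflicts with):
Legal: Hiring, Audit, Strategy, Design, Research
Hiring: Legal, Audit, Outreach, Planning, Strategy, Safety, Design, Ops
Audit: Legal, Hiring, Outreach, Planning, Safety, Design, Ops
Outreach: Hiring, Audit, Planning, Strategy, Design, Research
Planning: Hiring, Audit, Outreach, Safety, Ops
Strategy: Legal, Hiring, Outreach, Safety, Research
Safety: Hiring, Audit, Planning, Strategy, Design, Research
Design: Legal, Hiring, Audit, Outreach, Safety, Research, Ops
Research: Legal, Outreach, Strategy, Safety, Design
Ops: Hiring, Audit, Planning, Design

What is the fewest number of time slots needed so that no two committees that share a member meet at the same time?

4

Hiring, Audit, Planning, Safety are mutually in conflict, so at least 4 time slots are needed.
4 time slots suffice: Legal=4, Hiring=1, Audit=2, Outreach=4, Planning=3, Strategy=2, Safety=4, Design=3, Research=1, Ops=4. Each listed conflict is separated.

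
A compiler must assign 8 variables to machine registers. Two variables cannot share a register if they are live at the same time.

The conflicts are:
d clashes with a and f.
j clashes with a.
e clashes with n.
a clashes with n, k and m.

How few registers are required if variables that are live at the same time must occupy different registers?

j and a conflict, so at least 2 registers are needed.
2 registers suffice: register 1 → {e, a, f}; register 2 → {d, j, n, k, m}. No two conflicting variables share a register.

2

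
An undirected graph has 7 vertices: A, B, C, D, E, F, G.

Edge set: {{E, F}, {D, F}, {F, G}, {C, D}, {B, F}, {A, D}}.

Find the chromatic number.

2

C and D are adjacent, so at least 2 colors are needed.
2 colors suffice: A=red, B=blue, C=red, D=blue, E=blue, F=red, G=blue. No two adjacent vertices share a color.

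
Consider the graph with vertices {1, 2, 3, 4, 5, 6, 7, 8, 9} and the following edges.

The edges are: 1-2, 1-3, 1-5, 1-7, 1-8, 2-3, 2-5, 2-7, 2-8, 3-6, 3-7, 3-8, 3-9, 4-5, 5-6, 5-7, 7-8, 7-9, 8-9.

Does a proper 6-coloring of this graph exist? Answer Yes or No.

The chromatic number is 5. 1, 2, 3, 7, 8 are mutually adjacent (a clique of size 5), so at least 5 colors are needed.
One proper 5-coloring: 1=yellow, 2=purple, 3=red, 4=blue, 5=red, 6=blue, 7=blue, 8=green, 9=yellow.
Since 6 ≥ 5, a proper 6-coloring certainly exists.

Yes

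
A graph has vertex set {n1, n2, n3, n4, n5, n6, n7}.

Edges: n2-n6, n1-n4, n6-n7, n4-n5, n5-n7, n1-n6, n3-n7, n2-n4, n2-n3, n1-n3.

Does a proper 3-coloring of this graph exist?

The chromatic number is 3. The cycle n4-n1-n3-n7-n5-n4 has odd length 5, so it cannot be 2-colored; at least 3 colors are needed.
A valid assignment using 3 colors: n1=2, n2=2, n3=1, n4=1, n5=3, n6=1, n7=2.
That is already a proper 3-coloring.

Yes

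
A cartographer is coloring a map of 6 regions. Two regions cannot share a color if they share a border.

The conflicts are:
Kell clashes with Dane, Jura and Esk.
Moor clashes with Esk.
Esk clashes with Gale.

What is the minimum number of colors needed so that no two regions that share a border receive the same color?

Moor and Esk conflict, so at least 2 colors are needed.
2 colors suffice: color 1 → {Dane, Jura, Esk}; color 2 → {Kell, Moor, Gale}. Each listed conflict is separated.

2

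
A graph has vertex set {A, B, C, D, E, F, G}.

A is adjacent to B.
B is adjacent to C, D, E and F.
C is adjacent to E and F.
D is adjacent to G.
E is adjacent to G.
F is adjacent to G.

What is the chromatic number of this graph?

3

B, C, E are pairwise adjacent, so at least 3 colors are needed.
3 colors suffice: color 1 → {B, G}; color 2 → {A, C, D}; color 3 → {E, F}. Every edge joins two different colors.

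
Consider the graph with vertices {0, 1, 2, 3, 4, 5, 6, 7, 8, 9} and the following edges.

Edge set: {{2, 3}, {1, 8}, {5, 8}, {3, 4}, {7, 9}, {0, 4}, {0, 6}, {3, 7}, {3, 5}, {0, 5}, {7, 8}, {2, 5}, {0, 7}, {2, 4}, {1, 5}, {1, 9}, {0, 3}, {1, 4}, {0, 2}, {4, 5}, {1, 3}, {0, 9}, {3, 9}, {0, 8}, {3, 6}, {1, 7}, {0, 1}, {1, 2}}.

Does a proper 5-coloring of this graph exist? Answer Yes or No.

0, 1, 2, 3, 4, 5 form a clique, so at least 6 colors are needed.
So 5 colors are not enough.

No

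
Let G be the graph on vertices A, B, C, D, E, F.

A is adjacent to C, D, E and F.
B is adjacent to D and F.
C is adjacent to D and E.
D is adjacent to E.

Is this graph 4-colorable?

Yes

The chromatic number is 4. A, C, D, E form a clique, so at least 4 colors are needed.
4 colors suffice: color red → {A, B}; color blue → {D, F}; color green → {C}; color yellow → {E}.
That is already a proper 4-coloring.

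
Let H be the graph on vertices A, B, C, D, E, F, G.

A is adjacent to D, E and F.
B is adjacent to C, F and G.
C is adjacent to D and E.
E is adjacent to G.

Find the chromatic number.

The cycle A-D-C-B-F-A has odd length 5, so it cannot be 2-colored; at least 3 colors are needed.
3 colors suffice: color 1 → {A, C, G}; color 2 → {B, D, E}; color 3 → {F}. Each edge has distinct colors on its endpoints.

3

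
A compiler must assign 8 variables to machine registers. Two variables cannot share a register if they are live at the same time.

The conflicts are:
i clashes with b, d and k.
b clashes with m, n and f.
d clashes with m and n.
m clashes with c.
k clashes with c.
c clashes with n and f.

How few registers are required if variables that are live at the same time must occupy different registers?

3

The cycle k-c-m-d-i-k has odd length 5, so it cannot be 2-colored; at least 3 registers are needed.
3 registers suffice: register 1 → {b, d, c}; register 2 → {i, m, n, f}; register 3 → {k}. Each listed conflict is separated.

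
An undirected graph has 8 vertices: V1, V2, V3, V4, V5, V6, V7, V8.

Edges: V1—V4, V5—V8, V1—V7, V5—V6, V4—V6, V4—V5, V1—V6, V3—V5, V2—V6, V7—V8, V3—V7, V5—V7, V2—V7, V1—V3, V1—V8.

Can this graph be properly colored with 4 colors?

The chromatic number is 3. V1, V3, V7 form a triangle, so at least 3 colors are needed.
3 colors suffice: color R → {V1, V2, V5}; color B → {V6, V7}; color G → {V3, V4, V8}.
Since 4 ≥ 3, a proper 4-coloring certainly exists.

Yes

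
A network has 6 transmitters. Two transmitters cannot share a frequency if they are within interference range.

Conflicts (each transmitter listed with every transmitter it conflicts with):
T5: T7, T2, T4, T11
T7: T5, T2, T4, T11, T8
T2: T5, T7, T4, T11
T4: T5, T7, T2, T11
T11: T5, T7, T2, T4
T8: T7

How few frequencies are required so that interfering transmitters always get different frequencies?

T5, T7, T2, T4, T11 all conflict with each other, so at least 5 frequencies are needed.
A valid assignment using 5 frequencies: T5=4, T7=1, T2=2, T4=5, T11=3, T8=2. Every pair that conflicts lands in different frequencies.

5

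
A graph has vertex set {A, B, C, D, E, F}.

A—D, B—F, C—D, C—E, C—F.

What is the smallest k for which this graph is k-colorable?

2

C and D are adjacent, so at least 2 colors are needed.
A valid assignment using 2 colors: A=red, B=red, C=red, D=blue, E=blue, F=blue. Every edge joins two different colors.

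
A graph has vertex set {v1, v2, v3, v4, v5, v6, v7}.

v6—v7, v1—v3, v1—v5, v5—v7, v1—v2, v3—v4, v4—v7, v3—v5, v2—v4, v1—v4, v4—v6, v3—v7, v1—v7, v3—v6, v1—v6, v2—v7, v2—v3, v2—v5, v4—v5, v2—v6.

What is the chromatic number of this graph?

v1, v2, v3, v4, v5, v7 form a clique, so at least 6 colors are needed.
6 colors suffice: color 1 → {v7}; color 2 → {v4}; color 3 → {v1}; color 4 → {v3}; color 5 → {v2}; color 6 → {v5, v6}. No two adjacent vertices share a color.

6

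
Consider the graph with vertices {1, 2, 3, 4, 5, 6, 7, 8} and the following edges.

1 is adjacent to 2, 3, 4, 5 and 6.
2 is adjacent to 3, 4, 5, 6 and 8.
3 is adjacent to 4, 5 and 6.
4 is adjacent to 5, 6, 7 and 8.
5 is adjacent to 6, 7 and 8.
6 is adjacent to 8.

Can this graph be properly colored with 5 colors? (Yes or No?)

1, 2, 3, 4, 5, 6 are pairwise adjacent (a clique of size 6), so at least 6 colors are needed.
So 5 colors are not enough.

No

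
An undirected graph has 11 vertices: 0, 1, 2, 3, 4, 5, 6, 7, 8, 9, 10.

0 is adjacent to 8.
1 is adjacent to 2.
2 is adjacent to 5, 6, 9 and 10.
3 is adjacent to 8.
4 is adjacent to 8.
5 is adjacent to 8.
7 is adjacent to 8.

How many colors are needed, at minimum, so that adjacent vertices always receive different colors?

1 and 2 are adjacent, so at least 2 colors are needed.
2 colors suffice: color red → {2, 8}; color blue → {0, 1, 3, 4, 5, 6, 7, 9, 10}. Every edge joins two different colors.

2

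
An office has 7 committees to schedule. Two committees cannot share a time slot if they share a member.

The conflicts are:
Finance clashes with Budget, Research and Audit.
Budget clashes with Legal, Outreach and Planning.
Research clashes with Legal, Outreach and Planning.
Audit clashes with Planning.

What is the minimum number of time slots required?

2

Finance and Audit conflict, so at least 2 time slots are needed.
A valid assignment using 2 time slots: Finance=2, Budget=1, Research=1, Legal=2, Outreach=2, Audit=1, Planning=2. No two conflicting committees share a time slot.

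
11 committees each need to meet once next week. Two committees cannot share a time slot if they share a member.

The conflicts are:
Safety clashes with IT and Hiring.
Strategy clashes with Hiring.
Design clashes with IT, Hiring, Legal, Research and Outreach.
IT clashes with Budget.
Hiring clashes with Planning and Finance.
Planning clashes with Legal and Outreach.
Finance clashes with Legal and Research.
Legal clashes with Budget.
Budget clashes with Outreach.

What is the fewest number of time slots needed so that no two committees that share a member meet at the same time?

Design and Research conflict, so at least 2 time slots are needed.
2 time slots suffice: time slot 1 → {Safety, Strategy, Design, Planning, Finance, Budget}; time slot 2 → {IT, Hiring, Legal, Research, Outreach}. Every pair that conflicts lands in different time slots.

2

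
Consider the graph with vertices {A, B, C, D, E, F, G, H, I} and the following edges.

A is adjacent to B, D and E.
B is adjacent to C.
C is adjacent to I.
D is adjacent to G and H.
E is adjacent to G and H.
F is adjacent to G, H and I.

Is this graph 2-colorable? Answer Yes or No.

The cycle A-E-H-F-I-C-B-A has odd length 7, so it cannot be 2-colored; at least 3 colors are needed.
So 2 colors are not enough.

No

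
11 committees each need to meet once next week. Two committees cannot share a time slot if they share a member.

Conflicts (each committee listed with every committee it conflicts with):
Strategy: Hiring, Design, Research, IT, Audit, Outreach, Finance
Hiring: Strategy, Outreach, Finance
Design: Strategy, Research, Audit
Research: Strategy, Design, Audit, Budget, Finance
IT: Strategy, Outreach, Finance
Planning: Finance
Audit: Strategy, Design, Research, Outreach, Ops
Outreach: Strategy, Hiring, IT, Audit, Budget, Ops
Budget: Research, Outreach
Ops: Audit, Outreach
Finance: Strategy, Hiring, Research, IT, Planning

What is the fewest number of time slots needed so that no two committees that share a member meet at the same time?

4

Strategy, Design, Research, Audit are mutually in conflict, so at least 4 time slots are needed.
4 time slots suffice: Strategy=1, Hiring=4, Design=4, Research=2, IT=4, Planning=1, Audit=3, Outreach=2, Budget=1, Ops=1, Finance=3. Each listed conflict is separated.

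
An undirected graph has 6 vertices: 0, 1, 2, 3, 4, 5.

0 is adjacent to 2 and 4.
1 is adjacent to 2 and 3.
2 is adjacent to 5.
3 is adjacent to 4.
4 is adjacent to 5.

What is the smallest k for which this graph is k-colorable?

The cycle 1-2-0-4-3-1 has odd length 5, so it cannot be 2-colored; at least 3 colors are needed.
3 colors suffice: color red → {2, 4}; color blue → {0, 1, 5}; color green → {3}. Each edge has distinct colors on its endpoints.

3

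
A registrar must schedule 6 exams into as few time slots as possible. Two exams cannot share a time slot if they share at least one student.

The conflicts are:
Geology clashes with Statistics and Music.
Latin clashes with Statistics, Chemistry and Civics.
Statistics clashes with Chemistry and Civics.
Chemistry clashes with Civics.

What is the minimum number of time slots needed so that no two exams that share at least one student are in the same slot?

4

Latin, Statistics, Chemistry, Civics pairwise conflict, so at least 4 time slots are needed.
Using 4 time slots: Geology=2, Latin=2, Statistics=1, Chemistry=3, Music=1, Civics=4. Each listed conflict is separated.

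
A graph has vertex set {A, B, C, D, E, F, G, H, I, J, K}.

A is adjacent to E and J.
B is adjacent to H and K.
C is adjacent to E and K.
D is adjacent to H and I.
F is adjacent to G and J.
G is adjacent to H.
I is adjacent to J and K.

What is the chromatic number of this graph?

The cycle H-B-K-I-D-H has odd length 5, so it cannot be 2-colored; at least 3 colors are needed.
A valid assignment using 3 colors: A=2, B=2, C=2, D=3, E=1, F=2, G=3, H=1, I=2, J=1, K=1. No two adjacent vertices share a color.

3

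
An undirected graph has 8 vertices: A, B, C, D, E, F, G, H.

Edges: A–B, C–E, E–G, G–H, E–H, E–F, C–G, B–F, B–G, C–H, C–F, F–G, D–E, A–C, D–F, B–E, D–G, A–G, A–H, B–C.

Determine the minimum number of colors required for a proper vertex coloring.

B, C, E, F, G are pairwise adjacent (a clique of size 5), so at least 5 colors are needed.
5 colors suffice: color red → {G}; color blue → {A, E}; color green → {C, D}; color yellow → {B, H}; color purple → {F}. No two adjacent vertices share a color.

5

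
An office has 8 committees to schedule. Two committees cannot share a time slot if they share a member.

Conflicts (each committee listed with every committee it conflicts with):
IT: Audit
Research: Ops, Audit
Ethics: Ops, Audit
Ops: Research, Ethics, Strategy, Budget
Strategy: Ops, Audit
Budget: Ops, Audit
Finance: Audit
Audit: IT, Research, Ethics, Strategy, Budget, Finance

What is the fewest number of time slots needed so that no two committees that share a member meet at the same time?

2

Ops and Budget conflict, so at least 2 time slots are needed.
2 time slots suffice: IT=2, Research=2, Ethics=2, Ops=1, Strategy=2, Budget=2, Finance=2, Audit=1. No two conflicting committees share a time slot.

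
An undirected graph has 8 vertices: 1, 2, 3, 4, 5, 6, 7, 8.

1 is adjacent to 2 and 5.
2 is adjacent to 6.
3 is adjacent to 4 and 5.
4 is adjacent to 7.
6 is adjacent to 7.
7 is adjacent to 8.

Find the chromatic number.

The cycle 2-1-5-3-4-7-6-2 has odd length 7, so it cannot be 2-colored; at least 3 colors are needed.
3 colors suffice: color red → {2, 3, 7}; color blue → {1, 4, 6, 8}; color green → {5}. No two adjacent vertices share a color.

3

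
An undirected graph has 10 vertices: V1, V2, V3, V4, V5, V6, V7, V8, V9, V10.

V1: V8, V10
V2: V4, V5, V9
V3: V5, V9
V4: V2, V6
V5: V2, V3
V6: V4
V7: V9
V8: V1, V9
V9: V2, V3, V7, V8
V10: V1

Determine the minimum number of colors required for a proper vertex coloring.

V4 and V6 are adjacent, so at least 2 colors are needed.
2 colors suffice: color R → {V1, V4, V5, V9}; color B → {V2, V3, V6, V7, V8, V10}. Each edge has distinct colors on its endpoints.

2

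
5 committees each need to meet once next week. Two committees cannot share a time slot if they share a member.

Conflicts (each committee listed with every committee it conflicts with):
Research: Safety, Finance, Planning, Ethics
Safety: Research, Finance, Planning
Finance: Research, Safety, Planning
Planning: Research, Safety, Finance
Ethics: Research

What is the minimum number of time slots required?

4

Research, Safety, Finance, Planning are mutually in conflict, so at least 4 time slots are needed.
4 time slots suffice: time slot 1 → {Research}; time slot 2 → {Planning, Ethics}; time slot 3 → {Finance}; time slot 4 → {Safety}. Each listed conflict is separated.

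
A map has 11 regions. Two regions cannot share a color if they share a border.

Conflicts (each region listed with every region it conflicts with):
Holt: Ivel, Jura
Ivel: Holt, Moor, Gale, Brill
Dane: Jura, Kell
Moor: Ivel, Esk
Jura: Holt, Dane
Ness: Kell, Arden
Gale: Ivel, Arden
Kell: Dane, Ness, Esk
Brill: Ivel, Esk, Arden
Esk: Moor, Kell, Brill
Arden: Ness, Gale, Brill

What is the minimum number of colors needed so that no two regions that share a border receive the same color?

The cycle Esk-Brill-Arden-Ness-Kell-Esk has odd length 5, so it cannot be 2-colored; at least 3 colors are needed.
A valid assignment using 3 colors: Holt=2, Ivel=1, Dane=2, Moor=3, Jura=1, Ness=2, Gale=2, Kell=1, Brill=3, Esk=2, Arden=1. No two conflicting regions share a color.

3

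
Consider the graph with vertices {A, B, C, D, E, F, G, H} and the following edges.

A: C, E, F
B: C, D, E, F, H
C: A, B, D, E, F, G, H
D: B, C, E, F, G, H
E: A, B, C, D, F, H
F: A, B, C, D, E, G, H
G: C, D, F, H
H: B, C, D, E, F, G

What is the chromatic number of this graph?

6

B, C, D, E, F, H form a clique, so at least 6 colors are needed.
6 colors suffice: color 1 → {F}; color 2 → {C}; color 3 → {A, D}; color 4 → {H}; color 5 → {E, G}; color 6 → {B}. Every edge joins two different colors.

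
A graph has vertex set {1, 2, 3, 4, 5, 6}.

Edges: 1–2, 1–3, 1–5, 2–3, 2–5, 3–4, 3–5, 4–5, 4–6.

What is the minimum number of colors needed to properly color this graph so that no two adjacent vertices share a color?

4

1, 2, 3, 5 are mutually adjacent (a clique of size 4), so at least 4 colors are needed.
A valid assignment using 4 colors: 1=d, 2=c, 3=b, 4=c, 5=a, 6=a. Each edge has distinct colors on its endpoints.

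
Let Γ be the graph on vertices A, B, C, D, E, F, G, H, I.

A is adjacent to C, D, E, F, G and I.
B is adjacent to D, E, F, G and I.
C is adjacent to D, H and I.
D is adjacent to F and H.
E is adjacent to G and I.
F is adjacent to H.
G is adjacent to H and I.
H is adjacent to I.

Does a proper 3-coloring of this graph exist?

No

A, E, G, I are mutually adjacent (a clique of size 4), so at least 4 colors are needed.
So 3 colors are not enough.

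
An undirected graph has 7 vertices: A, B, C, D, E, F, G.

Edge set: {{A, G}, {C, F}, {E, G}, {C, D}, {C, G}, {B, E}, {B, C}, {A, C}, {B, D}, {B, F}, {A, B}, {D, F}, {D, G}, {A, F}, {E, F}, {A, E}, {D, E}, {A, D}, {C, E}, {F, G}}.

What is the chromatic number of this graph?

6

A, C, D, E, F, G form a clique, so at least 6 colors are needed.
6 colors suffice: color 1 → {E}; color 2 → {D}; color 3 → {A}; color 4 → {F}; color 5 → {C}; color 6 → {B, G}. Each edge has distinct colors on its endpoints.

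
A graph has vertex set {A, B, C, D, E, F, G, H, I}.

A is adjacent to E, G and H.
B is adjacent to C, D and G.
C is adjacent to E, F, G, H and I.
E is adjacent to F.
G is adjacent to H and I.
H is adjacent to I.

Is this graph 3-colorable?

C, G, H, I form a clique, so at least 4 colors are needed.
So 3 colors are not enough.

No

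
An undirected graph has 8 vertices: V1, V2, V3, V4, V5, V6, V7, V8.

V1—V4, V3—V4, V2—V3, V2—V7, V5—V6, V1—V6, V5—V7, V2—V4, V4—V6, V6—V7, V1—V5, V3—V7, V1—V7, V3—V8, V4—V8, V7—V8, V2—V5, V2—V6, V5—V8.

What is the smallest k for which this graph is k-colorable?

4

V1, V5, V6, V7 form a clique, so at least 4 colors are needed.
One proper 4-coloring: V1=G, V2=G, V3=B, V4=R, V5=B, V6=Y, V7=R, V8=G. No two adjacent vertices share a color.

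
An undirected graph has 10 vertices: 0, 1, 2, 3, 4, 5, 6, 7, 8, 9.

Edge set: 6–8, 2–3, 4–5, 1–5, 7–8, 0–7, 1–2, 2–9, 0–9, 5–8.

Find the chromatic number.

The cycle 8-5-1-2-9-0-7-8 has odd length 7, so it cannot be 2-colored; at least 3 colors are needed.
3 colors suffice: color red → {0, 2, 4, 8}; color blue → {3, 5, 6, 7, 9}; color green → {1}. Each edge has distinct colors on its endpoints.

3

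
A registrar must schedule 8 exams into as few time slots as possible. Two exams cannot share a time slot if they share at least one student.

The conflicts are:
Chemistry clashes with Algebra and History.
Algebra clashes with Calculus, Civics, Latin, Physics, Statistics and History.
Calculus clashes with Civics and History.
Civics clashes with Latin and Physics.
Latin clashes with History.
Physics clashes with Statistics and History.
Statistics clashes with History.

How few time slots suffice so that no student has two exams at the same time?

Algebra, Physics, Statistics, History are mutually in conflict, so at least 4 time slots are needed.
Using 4 time slots: Chemistry=3, Algebra=1, Calculus=3, Civics=2, Latin=3, Physics=3, Statistics=4, History=2. Each listed conflict is separated.

4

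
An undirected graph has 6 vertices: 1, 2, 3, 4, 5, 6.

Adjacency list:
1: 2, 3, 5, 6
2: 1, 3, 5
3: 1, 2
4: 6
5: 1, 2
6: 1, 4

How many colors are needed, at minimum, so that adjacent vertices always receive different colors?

1, 2, 3 are mutually adjacent, so at least 3 colors are needed.
A valid assignment using 3 colors: 1=a, 2=b, 3=c, 4=a, 5=c, 6=b. Each edge has distinct colors on its endpoints.

3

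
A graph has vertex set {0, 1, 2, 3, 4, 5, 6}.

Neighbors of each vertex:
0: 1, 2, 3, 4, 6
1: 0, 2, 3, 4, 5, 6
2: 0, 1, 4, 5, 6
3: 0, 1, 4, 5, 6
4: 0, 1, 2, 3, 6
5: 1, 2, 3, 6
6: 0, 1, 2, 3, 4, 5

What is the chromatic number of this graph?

5

0, 1, 3, 4, 6 form a clique, so at least 5 colors are needed.
One proper 5-coloring: 0=c, 1=b, 2=e, 3=e, 4=d, 5=c, 6=a. Each edge has distinct colors on its endpoints.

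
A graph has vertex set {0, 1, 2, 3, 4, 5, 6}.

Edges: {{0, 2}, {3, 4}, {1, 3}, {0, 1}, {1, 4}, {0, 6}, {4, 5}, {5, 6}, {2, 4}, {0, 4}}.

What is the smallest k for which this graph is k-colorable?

0, 1, 4 form a triangle, so at least 3 colors are needed.
3 colors suffice: 0=b, 1=c, 2=c, 3=b, 4=a, 5=b, 6=a. Every edge joins two different colors.

3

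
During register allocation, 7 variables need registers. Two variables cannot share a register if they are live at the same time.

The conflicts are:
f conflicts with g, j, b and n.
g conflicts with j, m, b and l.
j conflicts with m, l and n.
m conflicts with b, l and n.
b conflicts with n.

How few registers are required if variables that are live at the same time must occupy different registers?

4

g, j, m, l all conflict with each other, so at least 4 registers are needed.
Using 4 registers: f=1, g=3, j=2, m=1, b=2, l=4, n=3. No two conflicting variables share a register.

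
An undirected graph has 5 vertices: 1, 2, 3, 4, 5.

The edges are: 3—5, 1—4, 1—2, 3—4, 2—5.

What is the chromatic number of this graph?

3

The cycle 5-2-1-4-3-5 has odd length 5, so it cannot be 2-colored; at least 3 colors are needed.
A valid assignment using 3 colors: 1=red, 2=blue, 3=blue, 4=green, 5=red. No two adjacent vertices share a color.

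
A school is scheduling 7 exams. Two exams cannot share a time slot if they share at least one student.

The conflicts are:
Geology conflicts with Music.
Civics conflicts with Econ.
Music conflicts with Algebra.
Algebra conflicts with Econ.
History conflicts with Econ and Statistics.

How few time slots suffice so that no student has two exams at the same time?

Algebra and Econ conflict, so at least 2 time slots are needed.
2 time slots suffice: time slot 1 → {Music, Econ, Statistics}; time slot 2 → {Geology, Civics, Algebra, History}. Each listed conflict is separated.

2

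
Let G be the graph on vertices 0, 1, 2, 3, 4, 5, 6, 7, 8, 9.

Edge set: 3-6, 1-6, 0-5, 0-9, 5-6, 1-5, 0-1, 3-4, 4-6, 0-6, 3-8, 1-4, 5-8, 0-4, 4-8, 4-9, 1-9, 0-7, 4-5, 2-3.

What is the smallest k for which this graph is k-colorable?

5

0, 1, 4, 5, 6 are mutually adjacent (a clique of size 5), so at least 5 colors are needed.
A valid assignment using 5 colors: 0=blue, 1=green, 2=red, 3=blue, 4=red, 5=yellow, 6=purple, 7=red, 8=green, 9=yellow. Each edge has distinct colors on its endpoints.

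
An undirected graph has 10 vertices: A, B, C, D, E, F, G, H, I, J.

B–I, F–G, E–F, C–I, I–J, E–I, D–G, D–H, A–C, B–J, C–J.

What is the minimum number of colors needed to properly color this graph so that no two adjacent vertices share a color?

B, I, J form a triangle, so at least 3 colors are needed.
One proper 3-coloring: A=1, B=2, C=2, D=1, E=2, F=1, G=2, H=2, I=1, J=3. No two adjacent vertices share a color.

3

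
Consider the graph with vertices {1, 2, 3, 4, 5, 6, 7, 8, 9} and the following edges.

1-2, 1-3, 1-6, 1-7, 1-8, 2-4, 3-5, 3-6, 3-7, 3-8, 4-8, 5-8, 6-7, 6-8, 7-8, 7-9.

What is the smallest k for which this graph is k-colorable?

5

1, 3, 6, 7, 8 are mutually adjacent (a clique of size 5), so at least 5 colors are needed.
5 colors suffice: color red → {2, 8, 9}; color blue → {4, 5, 7}; color green → {1}; color yellow → {3}; color purple → {6}. No two adjacent vertices share a color.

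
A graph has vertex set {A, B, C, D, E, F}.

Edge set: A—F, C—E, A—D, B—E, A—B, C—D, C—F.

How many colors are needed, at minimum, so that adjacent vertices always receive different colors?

The cycle A-F-C-E-B-A has odd length 5, so it cannot be 2-colored; at least 3 colors are needed.
3 colors suffice: A=red, B=blue, C=red, D=blue, E=green, F=blue. Every edge joins two different colors.

3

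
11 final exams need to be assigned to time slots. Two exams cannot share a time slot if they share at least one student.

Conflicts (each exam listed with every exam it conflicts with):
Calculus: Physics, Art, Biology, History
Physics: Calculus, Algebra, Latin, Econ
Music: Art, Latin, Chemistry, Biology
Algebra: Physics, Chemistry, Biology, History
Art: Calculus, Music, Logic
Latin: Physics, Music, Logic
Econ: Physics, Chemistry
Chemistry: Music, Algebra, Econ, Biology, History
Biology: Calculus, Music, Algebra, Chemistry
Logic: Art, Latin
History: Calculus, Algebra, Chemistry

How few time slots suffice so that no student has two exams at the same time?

Algebra, Chemistry, Biology are mutually in conflict, so at least 3 time slots are needed.
3 time slots suffice: Calculus=2, Physics=1, Music=2, Algebra=2, Art=1, Latin=3, Econ=2, Chemistry=1, Biology=3, Logic=2, History=3. Every pair that conflicts lands in different time slots.

3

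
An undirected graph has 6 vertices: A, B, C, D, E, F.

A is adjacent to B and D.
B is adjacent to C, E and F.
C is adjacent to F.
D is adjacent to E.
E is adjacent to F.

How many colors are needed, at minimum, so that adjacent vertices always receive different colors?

3

B, C, F are pairwise adjacent, so at least 3 colors are needed.
3 colors suffice: color 1 → {B, D}; color 2 → {A, F}; color 3 → {C, E}. Each edge has distinct colors on its endpoints.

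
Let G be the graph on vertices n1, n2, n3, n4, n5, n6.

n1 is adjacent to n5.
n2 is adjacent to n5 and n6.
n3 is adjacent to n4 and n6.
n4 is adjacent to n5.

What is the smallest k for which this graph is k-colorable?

3

The cycle n3-n6-n2-n5-n4-n3 has odd length 5, so it cannot be 2-colored; at least 3 colors are needed.
A valid assignment using 3 colors: n1=B, n2=B, n3=B, n4=G, n5=R, n6=R. Every edge joins two different colors.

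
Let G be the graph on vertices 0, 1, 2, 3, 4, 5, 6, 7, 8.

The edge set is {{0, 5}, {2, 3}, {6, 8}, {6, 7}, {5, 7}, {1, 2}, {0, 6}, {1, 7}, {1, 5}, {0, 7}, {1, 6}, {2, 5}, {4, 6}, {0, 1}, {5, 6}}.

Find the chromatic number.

0, 1, 5, 6, 7 are mutually adjacent (a clique of size 5), so at least 5 colors are needed.
5 colors suffice: color a → {2, 6}; color b → {3, 4, 5, 8}; color c → {1}; color d → {0}; color e → {7}. Every edge joins two different colors.

5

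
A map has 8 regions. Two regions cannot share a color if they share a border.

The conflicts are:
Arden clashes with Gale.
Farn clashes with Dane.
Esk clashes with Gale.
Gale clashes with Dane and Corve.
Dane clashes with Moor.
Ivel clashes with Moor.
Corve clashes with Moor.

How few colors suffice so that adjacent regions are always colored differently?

2

Esk and Gale conflict, so at least 2 colors are needed.
2 colors suffice: color 1 → {Farn, Gale, Moor}; color 2 → {Arden, Esk, Dane, Ivel, Corve}. No two conflicting regions share a color.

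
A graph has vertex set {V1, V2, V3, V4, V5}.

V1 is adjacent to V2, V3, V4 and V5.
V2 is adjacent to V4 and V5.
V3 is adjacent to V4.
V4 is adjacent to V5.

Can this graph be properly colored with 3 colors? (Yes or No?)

No

V1, V2, V4, V5 are mutually adjacent (a clique of size 4), so at least 4 colors are needed.
So 3 colors are not enough.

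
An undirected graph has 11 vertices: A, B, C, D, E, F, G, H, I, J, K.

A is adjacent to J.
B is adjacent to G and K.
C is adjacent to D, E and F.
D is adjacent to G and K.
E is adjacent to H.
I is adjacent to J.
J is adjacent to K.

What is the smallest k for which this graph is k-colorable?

2

B and G are adjacent, so at least 2 colors are needed.
2 colors suffice: color 1 → {B, D, E, F, J}; color 2 → {A, C, G, H, I, K}. Each edge has distinct colors on its endpoints.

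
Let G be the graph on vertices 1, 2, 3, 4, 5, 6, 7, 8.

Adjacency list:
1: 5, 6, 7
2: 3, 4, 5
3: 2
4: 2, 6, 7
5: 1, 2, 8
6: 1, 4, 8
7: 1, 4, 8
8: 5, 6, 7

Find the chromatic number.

The cycle 6-1-5-2-4-6 has odd length 5, so it cannot be 2-colored; at least 3 colors are needed.
3 colors suffice: 1=b, 2=b, 3=a, 4=a, 5=a, 6=c, 7=c, 8=b. No two adjacent vertices share a color.

3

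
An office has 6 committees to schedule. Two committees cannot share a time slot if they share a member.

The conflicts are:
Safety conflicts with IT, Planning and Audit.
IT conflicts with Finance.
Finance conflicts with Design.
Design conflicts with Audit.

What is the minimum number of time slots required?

3

The cycle Audit-Safety-IT-Finance-Design-Audit has odd length 5, so it cannot be 2-colored; at least 3 time slots are needed.
Using 3 time slots: Safety=1, IT=2, Finance=3, Planning=2, Design=1, Audit=2. Every pair that conflicts lands in different time slots.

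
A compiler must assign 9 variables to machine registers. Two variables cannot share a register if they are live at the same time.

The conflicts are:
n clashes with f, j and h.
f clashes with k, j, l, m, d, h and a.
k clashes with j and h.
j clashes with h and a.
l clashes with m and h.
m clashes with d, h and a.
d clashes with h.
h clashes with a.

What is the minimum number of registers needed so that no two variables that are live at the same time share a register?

n, f, j, h all conflict with each other, so at least 4 registers are needed.
4 registers suffice: register 1 → {h}; register 2 → {f}; register 3 → {j, m}; register 4 → {n, k, l, d, a}. Each listed conflict is separated.

4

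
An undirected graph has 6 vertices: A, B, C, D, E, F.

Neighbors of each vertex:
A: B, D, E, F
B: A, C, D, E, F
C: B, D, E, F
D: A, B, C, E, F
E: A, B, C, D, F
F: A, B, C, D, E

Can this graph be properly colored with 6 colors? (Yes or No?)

The chromatic number is 5. A, B, D, E, F are mutually adjacent (a clique of size 5), so at least 5 colors are needed.
5 colors suffice: color red → {B}; color blue → {D}; color green → {F}; color yellow → {E}; color purple → {A, C}.
Since 6 ≥ 5, a proper 6-coloring certainly exists.

Yes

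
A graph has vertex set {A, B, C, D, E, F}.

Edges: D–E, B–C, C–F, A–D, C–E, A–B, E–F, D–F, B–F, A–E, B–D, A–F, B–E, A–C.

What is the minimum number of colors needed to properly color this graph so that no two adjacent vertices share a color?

5

A, B, C, E, F are mutually adjacent (a clique of size 5), so at least 5 colors are needed.
One proper 5-coloring: A=2, B=1, C=5, D=5, E=3, F=4. No two adjacent vertices share a color.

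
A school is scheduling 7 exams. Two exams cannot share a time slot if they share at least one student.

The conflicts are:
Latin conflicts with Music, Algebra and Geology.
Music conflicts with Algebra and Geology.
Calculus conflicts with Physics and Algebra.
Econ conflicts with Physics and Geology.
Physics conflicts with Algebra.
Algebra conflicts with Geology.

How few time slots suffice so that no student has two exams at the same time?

Latin, Music, Algebra, Geology pairwise conflict, so at least 4 time slots are needed.
4 time slots suffice: Latin=3, Music=4, Calculus=3, Econ=1, Physics=2, Algebra=1, Geology=2. Each listed conflict is separated.

4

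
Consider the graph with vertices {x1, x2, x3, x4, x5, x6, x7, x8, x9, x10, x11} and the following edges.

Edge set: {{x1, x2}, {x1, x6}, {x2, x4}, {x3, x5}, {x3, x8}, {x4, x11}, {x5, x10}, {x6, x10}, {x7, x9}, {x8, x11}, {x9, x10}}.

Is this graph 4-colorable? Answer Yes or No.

Yes

The chromatic number is 3. The cycle x11-x8-x3-x5-x10-x6-x1-x2-x4-x11 has odd length 9, so it cannot be 2-colored; at least 3 colors are needed.
3 colors suffice: color R → {x1, x4, x7, x8, x10}; color B → {x2, x5, x6, x9, x11}; color G → {x3}.
Since 4 ≥ 3, a proper 4-coloring certainly exists.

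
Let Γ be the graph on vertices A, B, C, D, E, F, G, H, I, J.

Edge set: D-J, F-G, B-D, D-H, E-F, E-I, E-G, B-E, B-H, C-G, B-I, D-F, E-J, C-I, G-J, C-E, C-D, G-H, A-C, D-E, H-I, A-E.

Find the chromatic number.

C, E, I form a triangle, so at least 3 colors are needed.
3 colors suffice: color 1 → {E, H}; color 2 → {A, D, G, I}; color 3 → {B, C, F, J}. Each edge has distinct colors on its endpoints.

3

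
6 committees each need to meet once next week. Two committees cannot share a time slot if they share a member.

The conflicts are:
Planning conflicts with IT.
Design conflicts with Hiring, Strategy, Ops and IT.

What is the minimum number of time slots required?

Design and Strategy conflict, so at least 2 time slots are needed.
2 time slots suffice: Planning=1, Design=1, Hiring=2, Strategy=2, Ops=2, IT=2. Every pair that conflicts lands in different time slots.

2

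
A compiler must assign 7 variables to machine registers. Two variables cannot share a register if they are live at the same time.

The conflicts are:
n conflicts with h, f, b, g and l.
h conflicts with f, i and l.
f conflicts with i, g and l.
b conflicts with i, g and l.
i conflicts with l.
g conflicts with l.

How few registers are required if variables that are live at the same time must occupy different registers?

n, f, g, l all conflict with each other, so at least 4 registers are needed.
4 registers suffice: register 1 → {l}; register 2 → {f, b}; register 3 → {n, i}; register 4 → {h, g}. No two conflicting variables share a register.

4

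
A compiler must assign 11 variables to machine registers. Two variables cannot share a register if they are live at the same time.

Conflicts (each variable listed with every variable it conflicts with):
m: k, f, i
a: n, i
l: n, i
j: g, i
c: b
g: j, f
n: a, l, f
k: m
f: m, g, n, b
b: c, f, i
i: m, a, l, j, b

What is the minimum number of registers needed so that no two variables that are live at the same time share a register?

The cycle b-i-j-g-f-b has odd length 5, so it cannot be 2-colored; at least 3 registers are needed.
3 registers suffice: register 1 → {c, k, f, i}; register 2 → {m, j, n, b}; register 3 → {a, l, g}. Every pair that conflicts lands in different registers.

3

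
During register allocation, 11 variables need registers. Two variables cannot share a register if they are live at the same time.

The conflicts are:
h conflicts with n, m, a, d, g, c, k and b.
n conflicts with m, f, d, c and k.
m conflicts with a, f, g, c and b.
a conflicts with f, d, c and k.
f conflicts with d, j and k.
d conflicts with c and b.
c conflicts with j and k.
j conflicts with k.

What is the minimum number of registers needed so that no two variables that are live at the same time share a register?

h, n, d, c are mutually in conflict, so at least 4 registers are needed.
4 registers suffice: h=1, n=4, m=3, a=4, f=1, d=3, g=2, c=2, j=4, k=3, b=2. Every pair that conflicts lands in different registers.

4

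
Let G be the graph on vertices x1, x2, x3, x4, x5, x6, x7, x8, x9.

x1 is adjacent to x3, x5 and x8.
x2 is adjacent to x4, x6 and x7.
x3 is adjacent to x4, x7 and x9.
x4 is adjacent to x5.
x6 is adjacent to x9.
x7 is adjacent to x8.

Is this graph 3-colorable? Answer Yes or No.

Yes

The chromatic number is 3. The cycle x6-x2-x7-x3-x9-x6 has odd length 5, so it cannot be 2-colored; at least 3 colors are needed.
A valid assignment using 3 colors: x1=2, x2=1, x3=1, x4=2, x5=1, x6=3, x7=2, x8=1, x9=2.
That is already a proper 3-coloring.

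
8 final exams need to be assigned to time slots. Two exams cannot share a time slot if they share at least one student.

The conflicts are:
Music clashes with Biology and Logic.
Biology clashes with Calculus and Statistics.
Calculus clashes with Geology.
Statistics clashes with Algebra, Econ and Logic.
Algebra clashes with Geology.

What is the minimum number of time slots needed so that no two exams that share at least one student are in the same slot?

The cycle Algebra-Geology-Calculus-Biology-Statistics-Algebra has odd length 5, so it cannot be 2-colored; at least 3 time slots are needed.
3 time slots suffice: time slot 1 → {Music, Calculus, Statistics}; time slot 2 → {Biology, Econ, Logic, Geology}; time slot 3 → {Algebra}. Each listed conflict is separated.

3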